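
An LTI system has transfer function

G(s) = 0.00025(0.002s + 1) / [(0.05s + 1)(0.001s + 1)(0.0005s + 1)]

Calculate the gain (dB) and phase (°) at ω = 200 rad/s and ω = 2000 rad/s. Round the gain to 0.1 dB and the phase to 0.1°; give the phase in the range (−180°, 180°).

At ω = 200 rad/s:
zero (1 + j200·0.002) = 1 + j0.4 → |·| ≈ 1.077, ∠ ≈ 21.80°
pole (1 + j200·0.05) = 1 + j10 → |·| ≈ 10.05, ∠ ≈ 84.29°
pole (1 + j200·0.001) = 1 + j0.2 → |·| ≈ 1.0198, ∠ ≈ 11.31°
pole (1 + j200·0.0005) = 1 + j0.1 → |·| ≈ 1.005, ∠ ≈ 5.71°
|G| = 0.00025 · 1.077 / (10.05 · 1.0198 · 1.005) ≈ 2.614e-05
Gain = 20 log₁₀(2.614e-05) ≈ -91.65 dB
∠G = (21.80°) − (84.29° + 11.31° + 5.71°) = -79.51°

At ω = 2000 rad/s:
zero (1 + j2000·0.002) = 1 + j4 → |·| ≈ 4.1231, ∠ ≈ 75.96°
pole (1 + j2000·0.05) = 1 + j100 → |·| ≈ 100, ∠ ≈ 89.43°
pole (1 + j2000·0.001) = 1 + j2 → |·| ≈ 2.2361, ∠ ≈ 63.43°
pole (1 + j2000·0.0005) = 1 + j1 → |·| ≈ 1.4142, ∠ ≈ 45.00°
|G| = 0.00025 · 4.1231 / (100 · 2.2361 · 1.4142) ≈ 3.2596e-06
Gain = 20 log₁₀(3.2596e-06) ≈ -109.74 dB
∠G = (75.96°) − (89.43° + 63.43° + 45.00°) = -121.90°

ω = 200: -91.7 dB, -79.5°; ω = 2000: -109.7 dB, -121.9°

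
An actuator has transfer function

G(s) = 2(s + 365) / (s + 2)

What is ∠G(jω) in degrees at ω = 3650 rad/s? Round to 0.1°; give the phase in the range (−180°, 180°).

-5.7°

At s = jω = j3650:
zero (s+365): 365 + j3650 → |·| = √(365²+3650²) = √13455725 ≈ 3668.2, ∠ = arctan(3650/365) ≈ 84.29°
pole (s+2): 2 + j3650 → |·| = √(2²+3650²) = √13322504 ≈ 3650, ∠ = arctan(3650/2) ≈ 89.97°
∠G = 84.29° − 89.97° = -5.68°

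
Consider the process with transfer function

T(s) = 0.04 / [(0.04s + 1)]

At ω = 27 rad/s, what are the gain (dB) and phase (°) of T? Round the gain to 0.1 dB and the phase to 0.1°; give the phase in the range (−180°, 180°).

-31.3 dB, -47.2°

At ω = 27 rad/s:
pole (1 + j27·0.04) = 1 + j1.08 → |·| ≈ 1.4719, ∠ ≈ 47.20°
|T| = 0.04 · 1 / (1.4719) ≈ 0.027176
Gain = 20 log₁₀(0.027176) ≈ -31.32 dB
∠T = (0°) − (47.20°) = -47.20°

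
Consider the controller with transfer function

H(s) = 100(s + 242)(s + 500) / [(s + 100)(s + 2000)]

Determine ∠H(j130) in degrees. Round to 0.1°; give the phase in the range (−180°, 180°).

At s = jω = j130:
zero (s+242): 242 + j130 → |·| = √(242²+130²) = √75464 ≈ 274.71, ∠ = arctan(130/242) ≈ 28.24°
zero (s+500): 500 + j130 → |·| = √(500²+130²) = √266900 ≈ 516.62, ∠ = arctan(130/500) ≈ 14.57°
pole (s+100): 100 + j130 → |·| = √(100²+130²) = √26900 ≈ 164.01, ∠ = arctan(130/100) ≈ 52.43°
pole (s+2000): 2000 + j130 → |·| = √(2000²+130²) = √4016900 ≈ 2004.2, ∠ = arctan(130/2000) ≈ 3.72°
∠H = 42.81° − 56.15° = -13.34°

-13.3°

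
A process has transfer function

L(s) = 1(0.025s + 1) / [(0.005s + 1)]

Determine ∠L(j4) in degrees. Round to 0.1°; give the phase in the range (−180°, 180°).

4.6°

At ω = 4 rad/s:
zero (1 + j4·0.025) = 1 + j0.1 → |·| ≈ 1.005, ∠ ≈ 5.71°
pole (1 + j4·0.005) = 1 + j0.02 → |·| ≈ 1.0002, ∠ ≈ 1.15°
∠L = (5.71°) − (1.15°) = 4.56°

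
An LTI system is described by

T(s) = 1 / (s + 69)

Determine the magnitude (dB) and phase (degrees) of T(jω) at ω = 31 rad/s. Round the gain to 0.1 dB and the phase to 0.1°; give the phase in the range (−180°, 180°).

Substitute s = j31:
Numerator: 1 = 1 + j0
Denominator: (j31) + 69 = 69 + j31
|N| = √(1² + 0²) ≈ 1, ∠N ≈ 0.00°
|D| = √(69² + 31²) ≈ 75.644, ∠D ≈ 24.19°
|T| = 1 / 75.644 ≈ 0.01322
Gain = 20 log₁₀(0.01322) ≈ -37.58 dB
∠T = 0.00° − 24.19° = -24.19°

-37.6 dB, -24.2°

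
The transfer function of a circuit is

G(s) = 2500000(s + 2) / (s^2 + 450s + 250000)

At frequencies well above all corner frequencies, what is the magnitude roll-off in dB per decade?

Each pole contributes −20 dB/decade at high frequency; each zero contributes +20 dB/decade.
Net: 1 zero(s) − 2 pole(s) → -20 dB/decade.

-20 dB/decade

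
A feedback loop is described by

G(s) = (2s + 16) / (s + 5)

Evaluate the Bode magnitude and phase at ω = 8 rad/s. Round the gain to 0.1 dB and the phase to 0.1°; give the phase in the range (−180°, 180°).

Substitute s = j8:
Numerator: 2(j8) + 16 = 16 + j16
Denominator: (j8) + 5 = 5 + j8
|N| = √(16² + 16²) ≈ 22.627, ∠N ≈ 45.00°
|D| = √(5² + 8²) ≈ 9.434, ∠D ≈ 57.99°
|G| = 22.627 / 9.434 ≈ 2.3985
Gain = 20 log₁₀(2.3985) ≈ 7.60 dB
∠G = 45.00° − 57.99° = -12.99°

7.6 dB, -13.0°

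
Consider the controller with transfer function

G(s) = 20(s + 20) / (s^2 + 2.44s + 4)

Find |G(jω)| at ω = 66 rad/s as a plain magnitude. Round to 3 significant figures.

At s = jω = j66:
zero (s+20): 20 + j66 → |·| = √(20²+66²) = √4756 ≈ 68.964, ∠ = arctan(66/20) ≈ 73.14°
quadratic: (j66)² + 2.44·j66 + 4 = -4352 + j161.04 → |·| ≈ 4355, ∠ ≈ 177.88°
|G| = 20 · 68.964 / 4355 ≈ 0.31671

0.317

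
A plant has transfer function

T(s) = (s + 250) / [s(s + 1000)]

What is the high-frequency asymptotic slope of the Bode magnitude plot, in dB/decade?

Each pole contributes −20 dB/decade at high frequency; each zero contributes +20 dB/decade.
Net: 1 zero(s) − 2 pole(s) → -20 dB/decade.

-20 dB/decade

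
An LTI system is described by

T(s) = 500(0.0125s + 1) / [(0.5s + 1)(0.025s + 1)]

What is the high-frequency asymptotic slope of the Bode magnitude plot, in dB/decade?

Each pole contributes −20 dB/decade at high frequency; each zero contributes +20 dB/decade.
Net: 1 zero(s) − 2 pole(s) → -20 dB/decade.

-20 dB/decade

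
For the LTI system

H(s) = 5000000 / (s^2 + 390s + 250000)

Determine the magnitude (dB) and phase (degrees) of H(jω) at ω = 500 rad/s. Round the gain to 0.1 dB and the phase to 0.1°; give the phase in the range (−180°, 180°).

At s = jω = j500:
quadratic: (j500)² + 390·j500 + 250000 = 0 + j195000 → |·| ≈ 1.95e+05, ∠ ≈ 90.00°
|H| = 5000000 / 1.95e+05 ≈ 25.641
Gain = 20 log₁₀(25.641) ≈ 28.18 dB
∠H = 0.00° − 90.00° = -90.00°

28.2 dB, -90.0°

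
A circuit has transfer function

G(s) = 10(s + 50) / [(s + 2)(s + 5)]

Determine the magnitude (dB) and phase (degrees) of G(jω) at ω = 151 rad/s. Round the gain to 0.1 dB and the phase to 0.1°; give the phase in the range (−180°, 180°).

At s = jω = j151:
zero (s+50): 50 + j151 → |·| = √(50²+151²) = √25301 ≈ 159.06, ∠ = arctan(151/50) ≈ 71.68°
pole (s+2): 2 + j151 → |·| = √(2²+151²) = √22805 ≈ 151.01, ∠ = arctan(151/2) ≈ 89.24°
pole (s+5): 5 + j151 → |·| = √(5²+151²) = √22826 ≈ 151.08, ∠ = arctan(151/5) ≈ 88.10°
|G| = 10 · 159.06 / 22815 ≈ 0.069717
Gain = 20 log₁₀(0.069717) ≈ -23.13 dB
∠G = 71.68° − 177.34° = -105.66°

-23.1 dB, -105.7°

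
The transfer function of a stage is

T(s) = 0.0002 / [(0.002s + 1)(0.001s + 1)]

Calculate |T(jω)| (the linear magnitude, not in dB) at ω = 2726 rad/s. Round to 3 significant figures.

At ω = 2726 rad/s:
pole (1 + j2726·0.002) = 1 + j5.452 → |·| ≈ 5.543, ∠ ≈ 79.61°
pole (1 + j2726·0.001) = 1 + j2.726 → |·| ≈ 2.9036, ∠ ≈ 69.86°
|T| = 0.0002 · 1 / (5.543 · 2.9036) ≈ 1.2426e-05

1.24e-05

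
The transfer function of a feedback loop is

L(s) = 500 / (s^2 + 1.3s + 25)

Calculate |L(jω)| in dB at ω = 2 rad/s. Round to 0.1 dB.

At s = jω = j2:
quadratic: (j2)² + 1.3·j2 + 25 = 21 + j2.6 → |·| ≈ 21.16, ∠ ≈ 7.06°
|L| = 500 / 21.16 ≈ 23.629
Gain = 20 log₁₀(23.629) ≈ 27.47 dB

27.5 dB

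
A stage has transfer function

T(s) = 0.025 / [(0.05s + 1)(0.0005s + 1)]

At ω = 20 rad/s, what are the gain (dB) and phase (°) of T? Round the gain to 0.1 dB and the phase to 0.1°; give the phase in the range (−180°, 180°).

At ω = 20 rad/s:
pole (1 + j20·0.05) = 1 + j1 → |·| ≈ 1.4142, ∠ ≈ 45.00°
pole (1 + j20·0.0005) = 1 + j0.01 → |·| ≈ 1, ∠ ≈ 0.57°
|T| = 0.025 · 1 / (1.4142 · 1) ≈ 0.017678
Gain = 20 log₁₀(0.017678) ≈ -35.05 dB
∠T = (0°) − (45.00° + 0.57°) = -45.57°

-35.1 dB, -45.6°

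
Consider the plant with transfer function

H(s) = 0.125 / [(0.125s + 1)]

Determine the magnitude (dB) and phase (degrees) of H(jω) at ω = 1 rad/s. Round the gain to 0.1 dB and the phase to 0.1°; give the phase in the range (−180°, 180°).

At ω = 1 rad/s:
pole (1 + j1·0.125) = 1 + j0.125 → |·| ≈ 1.0078, ∠ ≈ 7.13°
|H| = 0.125 · 1 / (1.0078) ≈ 0.12403
Gain = 20 log₁₀(0.12403) ≈ -18.13 dB
∠H = (0°) − (7.13°) = -7.13°

-18.1 dB, -7.1°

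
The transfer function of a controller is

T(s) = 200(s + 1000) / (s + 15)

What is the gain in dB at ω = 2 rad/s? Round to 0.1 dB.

82.4 dB

At s = jω = j2:
zero (s+1000): 1000 + j2 → |·| = √(1000²+2²) = √1000004 ≈ 1000, ∠ = arctan(2/1000) ≈ 0.11°
pole (s+15): 15 + j2 → |·| = √(15²+2²) = √229 ≈ 15.133, ∠ = arctan(2/15) ≈ 7.59°
|T| = 200 · 1000 / 15.133 ≈ 13216
Gain = 20 log₁₀(13216) ≈ 82.42 dB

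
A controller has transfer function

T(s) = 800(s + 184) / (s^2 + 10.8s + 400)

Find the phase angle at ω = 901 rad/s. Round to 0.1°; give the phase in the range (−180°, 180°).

-100.9°

At s = jω = j901:
zero (s+184): 184 + j901 → |·| = √(184²+901²) = √845657 ≈ 919.6, ∠ = arctan(901/184) ≈ 78.46°
quadratic: (j901)² + 10.8·j901 + 400 = -811401 + j9730.8 → |·| ≈ 8.1146e+05, ∠ ≈ 179.31°
∠T = 78.46° − 179.31° = -100.85°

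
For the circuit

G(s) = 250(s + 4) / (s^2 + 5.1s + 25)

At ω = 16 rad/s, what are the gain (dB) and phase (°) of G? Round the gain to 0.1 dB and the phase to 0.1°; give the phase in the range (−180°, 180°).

At s = jω = j16:
zero (s+4): 4 + j16 → |·| = √(4²+16²) = √272 ≈ 16.492, ∠ = arctan(16/4) ≈ 75.96°
quadratic: (j16)² + 5.1·j16 + 25 = -231 + j81.6 → |·| ≈ 244.99, ∠ ≈ 160.54°
|G| = 250 · 16.492 / 244.99 ≈ 16.829
Gain = 20 log₁₀(16.829) ≈ 24.52 dB
∠G = 75.96° − 160.54° = -84.58°

24.5 dB, -84.6°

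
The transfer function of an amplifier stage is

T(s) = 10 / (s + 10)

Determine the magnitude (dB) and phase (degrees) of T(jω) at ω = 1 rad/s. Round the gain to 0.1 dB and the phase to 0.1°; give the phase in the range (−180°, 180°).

-0.0 dB, -5.7°

Substitute s = j1:
Numerator: 10 = 10 + j0
Denominator: (j1) + 10 = 10 + j1
|N| = √(10² + 0²) ≈ 10, ∠N ≈ 0.00°
|D| = √(10² + 1²) ≈ 10.05, ∠D ≈ 5.71°
|T| = 10 / 10.05 ≈ 0.99502
Gain = 20 log₁₀(0.99502) ≈ -0.04 dB
∠T = 0.00° − 5.71° = -5.71°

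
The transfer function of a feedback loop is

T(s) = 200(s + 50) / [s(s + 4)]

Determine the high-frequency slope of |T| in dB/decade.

-20 dB/decade

Each pole contributes −20 dB/decade at high frequency; each zero contributes +20 dB/decade.
Net: 1 zero(s) − 2 pole(s) → -20 dB/decade.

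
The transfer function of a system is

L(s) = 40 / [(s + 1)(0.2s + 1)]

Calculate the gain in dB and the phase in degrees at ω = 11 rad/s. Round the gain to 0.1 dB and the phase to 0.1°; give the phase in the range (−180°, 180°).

3.5 dB, -150.4°

At ω = 11 rad/s:
pole (1 + j11·1) = 1 + j11 → |·| ≈ 11.045, ∠ ≈ 84.81°
pole (1 + j11·0.2) = 1 + j2.2 → |·| ≈ 2.4166, ∠ ≈ 65.56°
|L| = 40 · 1 / (11.045 · 2.4166) ≈ 1.4986
Gain = 20 log₁₀(1.4986) ≈ 3.51 dB
∠L = (0°) − (84.81° + 65.56°) = -150.37°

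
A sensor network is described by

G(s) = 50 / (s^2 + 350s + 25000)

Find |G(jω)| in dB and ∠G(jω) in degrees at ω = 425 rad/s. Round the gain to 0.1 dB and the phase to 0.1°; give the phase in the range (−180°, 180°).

-72.7 dB, -136.3°

Substitute s = j425:
Numerator: 50 = 50 + j0
Denominator: (j425)^2 + 350(j425) + 25000 = -155625 + j148750
|N| = √(50² + 0²) ≈ 50, ∠N ≈ 0.00°
|D| = √(155625² + 148750²) ≈ 2.1528e+05, ∠D ≈ 136.29°
|G| = 50 / 2.1528e+05 ≈ 0.00023226
Gain = 20 log₁₀(0.00023226) ≈ -72.68 dB
∠G = 0.00° − 136.29° = -136.29°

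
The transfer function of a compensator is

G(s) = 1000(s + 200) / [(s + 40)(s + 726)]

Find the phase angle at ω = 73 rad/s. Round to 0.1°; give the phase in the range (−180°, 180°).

At s = jω = j73:
zero (s+200): 200 + j73 → |·| = √(200²+73²) = √45329 ≈ 212.91, ∠ = arctan(73/200) ≈ 20.05°
pole (s+40): 40 + j73 → |·| = √(40²+73²) = √6929 ≈ 83.241, ∠ = arctan(73/40) ≈ 61.28°
pole (s+726): 726 + j73 → |·| = √(726²+73²) = √532405 ≈ 729.66, ∠ = arctan(73/726) ≈ 5.74°
∠G = 20.05° − 67.02° = -46.97°

-47.0°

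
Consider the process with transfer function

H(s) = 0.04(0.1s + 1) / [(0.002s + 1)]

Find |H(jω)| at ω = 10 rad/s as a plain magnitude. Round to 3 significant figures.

At ω = 10 rad/s:
zero (1 + j10·0.1) = 1 + j1 → |·| ≈ 1.4142, ∠ ≈ 45.00°
pole (1 + j10·0.002) = 1 + j0.02 → |·| ≈ 1.0002, ∠ ≈ 1.15°
|H| = 0.04 · 1.4142 / (1.0002) ≈ 0.056557

0.0566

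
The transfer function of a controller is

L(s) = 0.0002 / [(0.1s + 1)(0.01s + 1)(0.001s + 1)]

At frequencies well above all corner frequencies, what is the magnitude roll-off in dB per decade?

Each pole contributes −20 dB/decade at high frequency; each zero contributes +20 dB/decade.
Net: 0 zero(s) − 3 pole(s) → -60 dB/decade.

-60 dB/decade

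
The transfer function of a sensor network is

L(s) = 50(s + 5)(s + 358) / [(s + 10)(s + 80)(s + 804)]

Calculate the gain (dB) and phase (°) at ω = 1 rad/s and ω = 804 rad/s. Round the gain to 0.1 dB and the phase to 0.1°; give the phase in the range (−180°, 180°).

At s = jω = j1:
zero (s+5): 5 + j1 → |·| = √(5²+1²) = √26 ≈ 5.099, ∠ = arctan(1/5) ≈ 11.31°
zero (s+358): 358 + j1 → |·| = √(358²+1²) = √128165 ≈ 358, ∠ = arctan(1/358) ≈ 0.16°
pole (s+10): 10 + j1 → |·| = √(10²+1²) = √101 ≈ 10.05, ∠ = arctan(1/10) ≈ 5.71°
pole (s+80): 80 + j1 → |·| = √(80²+1²) = √6401 ≈ 80.006, ∠ = arctan(1/80) ≈ 0.72°
pole (s+804): 804 + j1 → |·| = √(804²+1²) = √646417 ≈ 804, ∠ = arctan(1/804) ≈ 0.07°
|L| = 50 · 1825.4 / 6.4646e+05 ≈ 0.14118
Gain = 20 log₁₀(0.14118) ≈ -17.00 dB
∠L = 11.47° − 6.50° = 4.97°

At s = jω = j804:
zero (s+5): 5 + j804 → |·| = √(5²+804²) = √646441 ≈ 804.02, ∠ = arctan(804/5) ≈ 89.64°
zero (s+358): 358 + j804 → |·| = √(358²+804²) = √774580 ≈ 880.1, ∠ = arctan(804/358) ≈ 66.00°
pole (s+10): 10 + j804 → |·| = √(10²+804²) = √646516 ≈ 804.06, ∠ = arctan(804/10) ≈ 89.29°
pole (s+80): 80 + j804 → |·| = √(80²+804²) = √652816 ≈ 807.97, ∠ = arctan(804/80) ≈ 84.32°
pole (s+804): 804 + j804 → |·| = √(804²+804²) = √1292832 ≈ 1137, ∠ = arctan(804/804) ≈ 45.00°
|L| = 50 · 7.0762e+05 / 7.3866e+08 ≈ 0.047899
Gain = 20 log₁₀(0.047899) ≈ -26.39 dB
∠L = 155.64° − 218.61° = -62.97°

ω = 1: -17.0 dB, 5.0°; ω = 804: -26.4 dB, -63.0°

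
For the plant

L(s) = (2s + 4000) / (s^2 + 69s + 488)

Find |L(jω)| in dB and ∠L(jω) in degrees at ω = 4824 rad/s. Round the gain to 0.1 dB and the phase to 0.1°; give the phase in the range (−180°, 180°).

-67.0 dB, -111.7°

Substitute s = j4824:
Numerator: 2(j4824) + 4000 = 4000 + j9648
Denominator: (j4824)^2 + 69(j4824) + 488 = -23270488 + j332856
|N| = √(4000² + 9648²) ≈ 10444, ∠N ≈ 67.48°
|D| = √(23270488² + 332856²) ≈ 2.3273e+07, ∠D ≈ 179.18°
|L| = 10444 / 2.3273e+07 ≈ 0.00044876
Gain = 20 log₁₀(0.00044876) ≈ -66.96 dB
∠L = 67.48° − 179.18° = -111.70°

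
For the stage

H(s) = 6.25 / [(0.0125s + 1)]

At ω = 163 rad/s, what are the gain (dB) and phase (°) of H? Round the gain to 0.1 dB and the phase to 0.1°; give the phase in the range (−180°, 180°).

8.8 dB, -63.9°

At ω = 163 rad/s:
pole (1 + j163·0.0125) = 1 + j2.0375 → |·| ≈ 2.2697, ∠ ≈ 63.86°
|H| = 6.25 · 1 / (2.2697) ≈ 2.7537
Gain = 20 log₁₀(2.7537) ≈ 8.80 dB
∠H = (0°) − (63.86°) = -63.86°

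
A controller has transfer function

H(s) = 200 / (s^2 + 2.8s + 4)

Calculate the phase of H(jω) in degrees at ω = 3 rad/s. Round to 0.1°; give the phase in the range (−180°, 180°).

At s = jω = j3:
quadratic: (j3)² + 2.8·j3 + 4 = -5 + j8.4 → |·| ≈ 9.7755, ∠ ≈ 120.76°
∠H = 0.00° − 120.76° = -120.76°

-120.8°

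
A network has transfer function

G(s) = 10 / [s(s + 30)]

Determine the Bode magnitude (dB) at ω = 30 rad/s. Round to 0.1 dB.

-42.1 dB

At s = jω = j30:
pole (s+30): 30 + j30 → |·| = √(30²+30²) = √1800 ≈ 42.426, ∠ = arctan(30/30) ≈ 45.00°
pole at origin: |s| = 30, ∠ = 90.00° (in denominator)
|G| = 10 / 1272.8 ≈ 0.0078567
Gain = 20 log₁₀(0.0078567) ≈ -42.10 dB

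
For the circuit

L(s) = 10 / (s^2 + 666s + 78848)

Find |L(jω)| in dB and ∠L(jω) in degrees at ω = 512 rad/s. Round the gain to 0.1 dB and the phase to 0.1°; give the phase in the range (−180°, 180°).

Substitute s = j512:
Numerator: 10 = 10 + j0
Denominator: (j512)^2 + 666(j512) + 78848 = -183296 + j340992
|N| = √(10² + 0²) ≈ 10, ∠N ≈ 0.00°
|D| = √(183296² + 340992²) ≈ 3.8713e+05, ∠D ≈ 118.26°
|L| = 10 / 3.8713e+05 ≈ 2.5831e-05
Gain = 20 log₁₀(2.5831e-05) ≈ -91.76 dB
∠L = 0.00° − 118.26° = -118.26°

-91.8 dB, -118.3°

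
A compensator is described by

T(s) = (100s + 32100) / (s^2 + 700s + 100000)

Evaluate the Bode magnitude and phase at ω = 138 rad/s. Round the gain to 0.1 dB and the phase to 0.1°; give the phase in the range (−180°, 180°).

Substitute s = j138:
Numerator: 100(j138) + 32100 = 32100 + j13800
Denominator: (j138)^2 + 700(j138) + 100000 = 80956 + j96600
|N| = √(32100² + 13800²) ≈ 34941, ∠N ≈ 23.26°
|D| = √(80956² + 96600²) ≈ 1.2604e+05, ∠D ≈ 50.04°
|T| = 34941 / 1.2604e+05 ≈ 0.27722
Gain = 20 log₁₀(0.27722) ≈ -11.14 dB
∠T = 23.26° − 50.04° = -26.78°

-11.1 dB, -26.8°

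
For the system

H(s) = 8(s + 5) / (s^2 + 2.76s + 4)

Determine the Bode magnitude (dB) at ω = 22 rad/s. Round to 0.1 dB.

At s = jω = j22:
zero (s+5): 5 + j22 → |·| = √(5²+22²) = √509 ≈ 22.561, ∠ = arctan(22/5) ≈ 77.20°
quadratic: (j22)² + 2.76·j22 + 4 = -480 + j60.72 → |·| ≈ 483.83, ∠ ≈ 172.79°
|H| = 8 · 22.561 / 483.83 ≈ 0.37304
Gain = 20 log₁₀(0.37304) ≈ -8.56 dB

-8.6 dB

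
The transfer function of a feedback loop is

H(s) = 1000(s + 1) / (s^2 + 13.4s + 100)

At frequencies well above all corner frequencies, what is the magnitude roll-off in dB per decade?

Each pole contributes −20 dB/decade at high frequency; each zero contributes +20 dB/decade.
Net: 1 zero(s) − 2 pole(s) → -20 dB/decade.

-20 dB/decade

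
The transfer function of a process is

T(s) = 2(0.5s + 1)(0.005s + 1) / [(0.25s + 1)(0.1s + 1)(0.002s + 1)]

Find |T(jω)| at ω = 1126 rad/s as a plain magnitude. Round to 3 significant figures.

0.0824

At ω = 1126 rad/s:
zero (1 + j1126·0.5) = 1 + j563 → |·| ≈ 563, ∠ ≈ 89.90°
zero (1 + j1126·0.005) = 1 + j5.63 → |·| ≈ 5.7181, ∠ ≈ 79.93°
pole (1 + j1126·0.25) = 1 + j281.5 → |·| ≈ 281.5, ∠ ≈ 89.80°
pole (1 + j1126·0.1) = 1 + j112.6 → |·| ≈ 112.6, ∠ ≈ 89.49°
pole (1 + j1126·0.002) = 1 + j2.252 → |·| ≈ 2.464, ∠ ≈ 66.06°
|T| = 2 · 563 · 5.7181 / (281.5 · 112.6 · 2.464) ≈ 0.082439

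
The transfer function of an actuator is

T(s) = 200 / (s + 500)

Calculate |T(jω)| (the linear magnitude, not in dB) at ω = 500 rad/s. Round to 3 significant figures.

0.283

Substitute s = j500:
Numerator: 200 = 200 + j0
Denominator: (j500) + 500 = 500 + j500
|N| = √(200² + 0²) ≈ 200, ∠N ≈ 0.00°
|D| = √(500² + 500²) ≈ 707.11, ∠D ≈ 45.00°
|T| = 200 / 707.11 ≈ 0.28284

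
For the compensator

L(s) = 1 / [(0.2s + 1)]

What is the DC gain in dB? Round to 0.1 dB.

0.0 dB

L(0) = 1 · 1 / 1 = 1
20 log₁₀(1) ≈ 0.00 dB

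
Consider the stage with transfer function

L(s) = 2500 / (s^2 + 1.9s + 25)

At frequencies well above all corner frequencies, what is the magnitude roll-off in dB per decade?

Each pole contributes −20 dB/decade at high frequency; each zero contributes +20 dB/decade.
Net: 0 zero(s) − 2 pole(s) → -40 dB/decade.

-40 dB/decade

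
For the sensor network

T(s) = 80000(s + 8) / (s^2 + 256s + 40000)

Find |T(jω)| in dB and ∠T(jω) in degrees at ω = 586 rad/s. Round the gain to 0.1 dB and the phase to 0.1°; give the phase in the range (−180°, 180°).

42.8 dB, -64.5°

At s = jω = j586:
zero (s+8): 8 + j586 → |·| = √(8²+586²) = √343460 ≈ 586.05, ∠ = arctan(586/8) ≈ 89.22°
quadratic: (j586)² + 256·j586 + 40000 = -303396 + j150016 → |·| ≈ 3.3846e+05, ∠ ≈ 153.69°
|T| = 80000 · 586.05 / 3.3846e+05 ≈ 138.52
Gain = 20 log₁₀(138.52) ≈ 42.83 dB
∠T = 89.22° − 153.69° = -64.47°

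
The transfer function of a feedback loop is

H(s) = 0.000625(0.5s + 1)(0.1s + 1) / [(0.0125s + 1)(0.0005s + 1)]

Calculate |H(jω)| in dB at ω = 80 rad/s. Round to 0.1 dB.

At ω = 80 rad/s:
zero (1 + j80·0.5) = 1 + j40 → |·| ≈ 40.012, ∠ ≈ 88.57°
zero (1 + j80·0.1) = 1 + j8 → |·| ≈ 8.0623, ∠ ≈ 82.87°
pole (1 + j80·0.0125) = 1 + j1 → |·| ≈ 1.4142, ∠ ≈ 45.00°
pole (1 + j80·0.0005) = 1 + j0.04 → |·| ≈ 1.0008, ∠ ≈ 2.29°
|H| = 0.000625 · 40.012 · 8.0623 / (1.4142 · 1.0008) ≈ 0.14245
Gain = 20 log₁₀(0.14245) ≈ -16.93 dB

-16.9 dB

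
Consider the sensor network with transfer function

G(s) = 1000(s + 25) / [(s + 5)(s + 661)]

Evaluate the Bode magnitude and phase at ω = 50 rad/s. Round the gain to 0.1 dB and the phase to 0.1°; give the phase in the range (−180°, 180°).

At s = jω = j50:
zero (s+25): 25 + j50 → |·| = √(25²+50²) = √3125 ≈ 55.902, ∠ = arctan(50/25) ≈ 63.43°
pole (s+5): 5 + j50 → |·| = √(5²+50²) = √2525 ≈ 50.249, ∠ = arctan(50/5) ≈ 84.29°
pole (s+661): 661 + j50 → |·| = √(661²+50²) = √439421 ≈ 662.89, ∠ = arctan(50/661) ≈ 4.33°
|G| = 1000 · 55.902 / 33310 ≈ 1.6782
Gain = 20 log₁₀(1.6782) ≈ 4.50 dB
∠G = 63.43° − 88.62° = -25.19°

4.5 dB, -25.2°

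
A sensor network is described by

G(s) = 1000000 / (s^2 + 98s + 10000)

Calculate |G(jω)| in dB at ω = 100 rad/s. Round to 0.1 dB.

At s = jω = j100:
quadratic: (j100)² + 98·j100 + 10000 = 0 + j9800 → |·| ≈ 9800, ∠ ≈ 90.00°
|G| = 1000000 / 9800 ≈ 102.04
Gain = 20 log₁₀(102.04) ≈ 40.18 dB

40.2 dB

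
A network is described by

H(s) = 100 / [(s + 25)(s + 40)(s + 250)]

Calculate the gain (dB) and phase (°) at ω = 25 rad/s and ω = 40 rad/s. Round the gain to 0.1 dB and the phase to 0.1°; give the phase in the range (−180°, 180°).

ω = 25: -72.4 dB, -82.7°; ω = 40: -76.6 dB, -112.1°

At s = jω = j25:
pole (s+25): 25 + j25 → |·| = √(25²+25²) = √1250 ≈ 35.355, ∠ = arctan(25/25) ≈ 45.00°
pole (s+40): 40 + j25 → |·| = √(40²+25²) = √2225 ≈ 47.17, ∠ = arctan(25/40) ≈ 32.01°
pole (s+250): 250 + j25 → |·| = √(250²+25²) = √63125 ≈ 251.25, ∠ = arctan(25/250) ≈ 5.71°
|H| = 100 / 4.1901e+05 ≈ 0.00023866
Gain = 20 log₁₀(0.00023866) ≈ -72.44 dB
∠H = 0.00° − 82.72° = -82.72°

At s = jω = j40:
pole (s+25): 25 + j40 → |·| = √(25²+40²) = √2225 ≈ 47.17, ∠ = arctan(40/25) ≈ 57.99°
pole (s+40): 40 + j40 → |·| = √(40²+40²) = √3200 ≈ 56.569, ∠ = arctan(40/40) ≈ 45.00°
pole (s+250): 250 + j40 → |·| = √(250²+40²) = √64100 ≈ 253.18, ∠ = arctan(40/250) ≈ 9.09°
|H| = 100 / 6.7558e+05 ≈ 0.00014802
Gain = 20 log₁₀(0.00014802) ≈ -76.59 dB
∠H = 0.00° − 112.08° = -112.08°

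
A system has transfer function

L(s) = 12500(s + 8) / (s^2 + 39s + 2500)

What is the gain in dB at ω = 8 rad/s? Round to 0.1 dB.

At s = jω = j8:
zero (s+8): 8 + j8 → |·| = √(8²+8²) = √128 ≈ 11.314, ∠ = arctan(8/8) ≈ 45.00°
quadratic: (j8)² + 39·j8 + 2500 = 2436 + j312 → |·| ≈ 2455.9, ∠ ≈ 7.30°
|L| = 12500 · 11.314 / 2455.9 ≈ 57.586
Gain = 20 log₁₀(57.586) ≈ 35.21 dB

35.2 dB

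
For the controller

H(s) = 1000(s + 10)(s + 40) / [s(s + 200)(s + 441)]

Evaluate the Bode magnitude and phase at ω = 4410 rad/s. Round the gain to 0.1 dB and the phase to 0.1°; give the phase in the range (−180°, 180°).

-12.9 dB, -82.3°

At s = jω = j4410:
zero (s+10): 10 + j4410 → |·| = √(10²+4410²) = √19448200 ≈ 4410, ∠ = arctan(4410/10) ≈ 89.87°
zero (s+40): 40 + j4410 → |·| = √(40²+4410²) = √19449700 ≈ 4410.2, ∠ = arctan(4410/40) ≈ 89.48°
pole (s+200): 200 + j4410 → |·| = √(200²+4410²) = √19488100 ≈ 4414.5, ∠ = arctan(4410/200) ≈ 87.40°
pole (s+441): 441 + j4410 → |·| = √(441²+4410²) = √19642581 ≈ 4432, ∠ = arctan(4410/441) ≈ 84.29°
pole at origin: |s| = 4410, ∠ = 90.00° (in denominator)
|H| = 1000 · 1.9449e+07 / 8.6282e+10 ≈ 0.22541
Gain = 20 log₁₀(0.22541) ≈ -12.94 dB
∠H = 179.35° − 261.69° = -82.34°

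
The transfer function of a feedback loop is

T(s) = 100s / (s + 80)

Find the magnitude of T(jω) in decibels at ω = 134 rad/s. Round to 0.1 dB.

38.7 dB

At s = jω = j134:
zero at origin: s = j134 → |·| = 134, ∠ = 90.00°
pole (s+80): 80 + j134 → |·| = √(80²+134²) = √24356 ≈ 156.06, ∠ = arctan(134/80) ≈ 59.16°
|T| = 100 · 134 / 156.06 ≈ 85.864
Gain = 20 log₁₀(85.864) ≈ 38.68 dB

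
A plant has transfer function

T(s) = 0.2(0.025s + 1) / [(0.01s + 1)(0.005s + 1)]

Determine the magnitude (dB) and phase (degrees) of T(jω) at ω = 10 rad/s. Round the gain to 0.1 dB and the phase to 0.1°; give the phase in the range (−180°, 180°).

-13.8 dB, 5.5°

At ω = 10 rad/s:
zero (1 + j10·0.025) = 1 + j0.25 → |·| ≈ 1.0308, ∠ ≈ 14.04°
pole (1 + j10·0.01) = 1 + j0.1 → |·| ≈ 1.005, ∠ ≈ 5.71°
pole (1 + j10·0.005) = 1 + j0.05 → |·| ≈ 1.0012, ∠ ≈ 2.86°
|T| = 0.2 · 1.0308 / (1.005 · 1.0012) ≈ 0.20489
Gain = 20 log₁₀(0.20489) ≈ -13.77 dB
∠T = (14.04°) − (5.71° + 2.86°) = 5.47°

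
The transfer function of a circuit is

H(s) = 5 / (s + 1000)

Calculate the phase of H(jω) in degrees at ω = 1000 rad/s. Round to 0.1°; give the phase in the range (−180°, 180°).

-45.0°

Substitute s = j1000:
Numerator: 5 = 5 + j0
Denominator: (j1000) + 1000 = 1000 + j1000
|N| = √(5² + 0²) ≈ 5, ∠N ≈ 0.00°
|D| = √(1000² + 1000²) ≈ 1414.2, ∠D ≈ 45.00°
∠H = 0.00° − 45.00° = -45.00°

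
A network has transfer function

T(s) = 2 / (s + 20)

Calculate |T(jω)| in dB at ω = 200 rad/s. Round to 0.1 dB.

-40.0 dB

At s = jω = j200:
pole (s+20): 20 + j200 → |·| = √(20²+200²) = √40400 ≈ 201, ∠ = arctan(200/20) ≈ 84.29°
|T| = 2 / 201 ≈ 0.0099502
Gain = 20 log₁₀(0.0099502) ≈ -40.04 dB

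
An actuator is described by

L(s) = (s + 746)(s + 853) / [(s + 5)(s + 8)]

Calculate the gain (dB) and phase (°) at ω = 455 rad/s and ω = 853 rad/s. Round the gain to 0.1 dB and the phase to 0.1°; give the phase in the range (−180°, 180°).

ω = 455: 12.2 dB, -118.9°; ω = 853: 5.5 dB, -85.3°

At s = jω = j455:
zero (s+746): 746 + j455 → |·| = √(746²+455²) = √763541 ≈ 873.81, ∠ = arctan(455/746) ≈ 31.38°
zero (s+853): 853 + j455 → |·| = √(853²+455²) = √934634 ≈ 966.76, ∠ = arctan(455/853) ≈ 28.08°
pole (s+5): 5 + j455 → |·| = √(5²+455²) = √207050 ≈ 455.03, ∠ = arctan(455/5) ≈ 89.37°
pole (s+8): 8 + j455 → |·| = √(8²+455²) = √207089 ≈ 455.07, ∠ = arctan(455/8) ≈ 88.99°
|L| = 1 · 8.4476e+05 / 2.0707e+05 ≈ 4.0796
Gain = 20 log₁₀(4.0796) ≈ 12.21 dB
∠L = 59.46° − 178.36° = -118.90°

At s = jω = j853:
zero (s+746): 746 + j853 → |·| = √(746²+853²) = √1284125 ≈ 1133.2, ∠ = arctan(853/746) ≈ 48.83°
zero (s+853): 853 + j853 → |·| = √(853²+853²) = √1455218 ≈ 1206.3, ∠ = arctan(853/853) ≈ 45.00°
pole (s+5): 5 + j853 → |·| = √(5²+853²) = √727634 ≈ 853.01, ∠ = arctan(853/5) ≈ 89.66°
pole (s+8): 8 + j853 → |·| = √(8²+853²) = √727673 ≈ 853.04, ∠ = arctan(853/8) ≈ 89.46°
|L| = 1 · 1.367e+06 / 7.2765e+05 ≈ 1.8787
Gain = 20 log₁₀(1.8787) ≈ 5.48 dB
∠L = 93.83° − 179.12° = -85.29°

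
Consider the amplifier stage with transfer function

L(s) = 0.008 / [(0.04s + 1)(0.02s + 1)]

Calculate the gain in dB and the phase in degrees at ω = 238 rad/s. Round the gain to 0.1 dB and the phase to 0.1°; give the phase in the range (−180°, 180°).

At ω = 238 rad/s:
pole (1 + j238·0.04) = 1 + j9.52 → |·| ≈ 9.5724, ∠ ≈ 84.00°
pole (1 + j238·0.02) = 1 + j4.76 → |·| ≈ 4.8639, ∠ ≈ 78.14°
|L| = 0.008 · 1 / (9.5724 · 4.8639) ≈ 0.00017182
Gain = 20 log₁₀(0.00017182) ≈ -75.30 dB
∠L = (0°) − (84.00° + 78.14°) = -162.14°

-75.3 dB, -162.1°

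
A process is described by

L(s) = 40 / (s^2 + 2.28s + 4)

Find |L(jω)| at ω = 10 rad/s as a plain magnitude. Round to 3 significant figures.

At s = jω = j10:
quadratic: (j10)² + 2.28·j10 + 4 = -96 + j22.8 → |·| ≈ 98.67, ∠ ≈ 166.64°
|L| = 40 / 98.67 ≈ 0.40539

0.405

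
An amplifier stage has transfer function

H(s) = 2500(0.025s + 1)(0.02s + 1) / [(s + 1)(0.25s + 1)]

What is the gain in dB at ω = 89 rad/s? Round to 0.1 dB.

At ω = 89 rad/s:
zero (1 + j89·0.025) = 1 + j2.225 → |·| ≈ 2.4394, ∠ ≈ 65.80°
zero (1 + j89·0.02) = 1 + j1.78 → |·| ≈ 2.0417, ∠ ≈ 60.67°
pole (1 + j89·1) = 1 + j89 → |·| ≈ 89.006, ∠ ≈ 89.36°
pole (1 + j89·0.25) = 1 + j22.25 → |·| ≈ 22.272, ∠ ≈ 87.43°
|H| = 2500 · 2.4394 · 2.0417 / (89.006 · 22.272) ≈ 6.2811
Gain = 20 log₁₀(6.2811) ≈ 15.96 dB

16.0 dB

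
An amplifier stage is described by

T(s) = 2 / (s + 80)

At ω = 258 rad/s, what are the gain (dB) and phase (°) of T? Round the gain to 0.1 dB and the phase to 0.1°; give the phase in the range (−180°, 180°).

At s = jω = j258:
pole (s+80): 80 + j258 → |·| = √(80²+258²) = √72964 ≈ 270.12, ∠ = arctan(258/80) ≈ 72.77°
|T| = 2 / 270.12 ≈ 0.0074041
Gain = 20 log₁₀(0.0074041) ≈ -42.61 dB
∠T = 0.00° − 72.77° = -72.77°

-42.6 dB, -72.8°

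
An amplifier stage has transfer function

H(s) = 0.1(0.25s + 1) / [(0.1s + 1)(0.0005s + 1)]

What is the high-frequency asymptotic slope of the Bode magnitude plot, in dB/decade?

-20 dB/decade

Each pole contributes −20 dB/decade at high frequency; each zero contributes +20 dB/decade.
Net: 1 zero(s) − 2 pole(s) → -20 dB/decade.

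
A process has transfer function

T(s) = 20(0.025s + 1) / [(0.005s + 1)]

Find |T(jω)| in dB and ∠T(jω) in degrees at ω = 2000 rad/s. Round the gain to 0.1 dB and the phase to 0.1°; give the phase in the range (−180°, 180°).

40.0 dB, 4.6°

At ω = 2000 rad/s:
zero (1 + j2000·0.025) = 1 + j50 → |·| ≈ 50.01, ∠ ≈ 88.85°
pole (1 + j2000·0.005) = 1 + j10 → |·| ≈ 10.05, ∠ ≈ 84.29°
|T| = 20 · 50.01 / (10.05) ≈ 99.522
Gain = 20 log₁₀(99.522) ≈ 39.96 dB
∠T = (88.85°) − (84.29°) = 4.56°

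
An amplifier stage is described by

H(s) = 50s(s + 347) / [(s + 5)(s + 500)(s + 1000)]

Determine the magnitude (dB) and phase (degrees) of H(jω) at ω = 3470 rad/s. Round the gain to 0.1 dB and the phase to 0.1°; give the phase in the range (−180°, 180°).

-37.2 dB, -71.4°

At s = jω = j3470:
zero (s+347): 347 + j3470 → |·| = √(347²+3470²) = √12161309 ≈ 3487.3, ∠ = arctan(3470/347) ≈ 84.29°
zero at origin: s = j3470 → |·| = 3470, ∠ = 90.00°
pole (s+5): 5 + j3470 → |·| = √(5²+3470²) = √12040925 ≈ 3470, ∠ = arctan(3470/5) ≈ 89.92°
pole (s+500): 500 + j3470 → |·| = √(500²+3470²) = √12290900 ≈ 3505.8, ∠ = arctan(3470/500) ≈ 81.80°
pole (s+1000): 1000 + j3470 → |·| = √(1000²+3470²) = √13040900 ≈ 3611.2, ∠ = arctan(3470/1000) ≈ 73.92°
|H| = 50 · 1.2101e+07 / 4.3931e+10 ≈ 0.013773
Gain = 20 log₁₀(0.013773) ≈ -37.22 dB
∠H = 174.29° − 245.64° = -71.35°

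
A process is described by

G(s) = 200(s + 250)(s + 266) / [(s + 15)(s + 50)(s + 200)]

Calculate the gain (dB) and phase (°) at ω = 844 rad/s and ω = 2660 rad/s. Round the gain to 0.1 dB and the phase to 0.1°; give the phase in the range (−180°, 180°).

At s = jω = j844:
zero (s+250): 250 + j844 → |·| = √(250²+844²) = √774836 ≈ 880.25, ∠ = arctan(844/250) ≈ 73.50°
zero (s+266): 266 + j844 → |·| = √(266²+844²) = √783092 ≈ 884.92, ∠ = arctan(844/266) ≈ 72.51°
pole (s+15): 15 + j844 → |·| = √(15²+844²) = √712561 ≈ 844.13, ∠ = arctan(844/15) ≈ 88.98°
pole (s+50): 50 + j844 → |·| = √(50²+844²) = √714836 ≈ 845.48, ∠ = arctan(844/50) ≈ 86.61°
pole (s+200): 200 + j844 → |·| = √(200²+844²) = √752336 ≈ 867.37, ∠ = arctan(844/200) ≈ 76.67°
|G| = 200 · 7.7895e+05 / 6.1904e+08 ≈ 0.25166
Gain = 20 log₁₀(0.25166) ≈ -11.98 dB
∠G = 146.01° − 252.26° = -106.25°

At s = jω = j2660:
zero (s+250): 250 + j2660 → |·| = √(250²+2660²) = √7138100 ≈ 2671.7, ∠ = arctan(2660/250) ≈ 84.63°
zero (s+266): 266 + j2660 → |·| = √(266²+2660²) = √7146356 ≈ 2673.3, ∠ = arctan(2660/266) ≈ 84.29°
pole (s+15): 15 + j2660 → |·| = √(15²+2660²) = √7075825 ≈ 2660, ∠ = arctan(2660/15) ≈ 89.68°
pole (s+50): 50 + j2660 → |·| = √(50²+2660²) = √7078100 ≈ 2660.5, ∠ = arctan(2660/50) ≈ 88.92°
pole (s+200): 200 + j2660 → |·| = √(200²+2660²) = √7115600 ≈ 2667.5, ∠ = arctan(2660/200) ≈ 85.70°
|G| = 200 · 7.1423e+06 / 1.8878e+10 ≈ 0.075668
Gain = 20 log₁₀(0.075668) ≈ -22.42 dB
∠G = 168.92° − 264.30° = -95.38°

ω = 844: -12.0 dB, -106.3°; ω = 2660: -22.4 dB, -95.4°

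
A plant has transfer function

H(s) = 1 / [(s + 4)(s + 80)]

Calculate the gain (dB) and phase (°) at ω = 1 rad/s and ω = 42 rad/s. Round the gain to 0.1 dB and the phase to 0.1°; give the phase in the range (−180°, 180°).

ω = 1: -50.4 dB, -14.8°; ω = 42: -71.6 dB, -112.3°

At s = jω = j1:
pole (s+4): 4 + j1 → |·| = √(4²+1²) = √17 ≈ 4.1231, ∠ = arctan(1/4) ≈ 14.04°
pole (s+80): 80 + j1 → |·| = √(80²+1²) = √6401 ≈ 80.006, ∠ = arctan(1/80) ≈ 0.72°
|H| = 1 / 329.87 ≈ 0.0030315
Gain = 20 log₁₀(0.0030315) ≈ -50.37 dB
∠H = 0.00° − 14.76° = -14.76°

At s = jω = j42:
pole (s+4): 4 + j42 → |·| = √(4²+42²) = √1780 ≈ 42.19, ∠ = arctan(42/4) ≈ 84.56°
pole (s+80): 80 + j42 → |·| = √(80²+42²) = √8164 ≈ 90.355, ∠ = arctan(42/80) ≈ 27.70°
|H| = 1 / 3812.1 ≈ 0.00026232
Gain = 20 log₁₀(0.00026232) ≈ -71.62 dB
∠H = 0.00° − 112.26° = -112.26°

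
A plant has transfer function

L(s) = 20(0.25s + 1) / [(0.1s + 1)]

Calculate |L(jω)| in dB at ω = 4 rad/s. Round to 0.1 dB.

At ω = 4 rad/s:
zero (1 + j4·0.25) = 1 + j1 → |·| ≈ 1.4142, ∠ ≈ 45.00°
pole (1 + j4·0.1) = 1 + j0.4 → |·| ≈ 1.077, ∠ ≈ 21.80°
|L| = 20 · 1.4142 / (1.077) ≈ 26.262
Gain = 20 log₁₀(26.262) ≈ 28.39 dB

28.4 dB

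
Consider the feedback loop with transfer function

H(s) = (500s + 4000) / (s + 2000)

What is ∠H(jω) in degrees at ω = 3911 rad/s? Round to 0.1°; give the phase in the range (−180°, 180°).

27.0°

Substitute s = j3911:
Numerator: 500(j3911) + 4000 = 4000 + j1955500
Denominator: (j3911) + 2000 = 2000 + j3911
|N| = √(4000² + 1955500²) ≈ 1.9555e+06, ∠N ≈ 89.88°
|D| = √(2000² + 3911²) ≈ 4392.7, ∠D ≈ 62.92°
∠H = 89.88° − 62.92° = 26.96°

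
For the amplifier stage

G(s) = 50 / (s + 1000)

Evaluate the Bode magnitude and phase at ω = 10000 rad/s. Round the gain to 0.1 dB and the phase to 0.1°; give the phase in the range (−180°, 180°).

-46.1 dB, -84.3°

At s = jω = j10000:
pole (s+1000): 1000 + j10000 → |·| = √(1000²+10000²) = √101000000 ≈ 10050, ∠ = arctan(10000/1000) ≈ 84.29°
|G| = 50 / 10050 ≈ 0.0049751
Gain = 20 log₁₀(0.0049751) ≈ -46.06 dB
∠G = 0.00° − 84.29° = -84.29°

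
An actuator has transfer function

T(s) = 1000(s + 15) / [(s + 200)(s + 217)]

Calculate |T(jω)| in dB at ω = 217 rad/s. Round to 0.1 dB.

At s = jω = j217:
zero (s+15): 15 + j217 → |·| = √(15²+217²) = √47314 ≈ 217.52, ∠ = arctan(217/15) ≈ 86.05°
pole (s+200): 200 + j217 → |·| = √(200²+217²) = √87089 ≈ 295.11, ∠ = arctan(217/200) ≈ 47.33°
pole (s+217): 217 + j217 → |·| = √(217²+217²) = √94178 ≈ 306.88, ∠ = arctan(217/217) ≈ 45.00°
|T| = 1000 · 217.52 / 90563 ≈ 2.4019
Gain = 20 log₁₀(2.4019) ≈ 7.61 dB

7.6 dB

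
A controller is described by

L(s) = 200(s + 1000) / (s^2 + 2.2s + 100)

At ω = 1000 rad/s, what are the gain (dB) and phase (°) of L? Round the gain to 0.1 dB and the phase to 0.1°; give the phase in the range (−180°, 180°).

-11.0 dB, -134.9°

At s = jω = j1000:
zero (s+1000): 1000 + j1000 → |·| = √(1000²+1000²) = √2000000 ≈ 1414.2, ∠ = arctan(1000/1000) ≈ 45.00°
quadratic: (j1000)² + 2.2·j1000 + 100 = -999900 + j2200 → |·| ≈ 9.999e+05, ∠ ≈ 179.87°
|L| = 200 · 1414.2 / 9.999e+05 ≈ 0.28287
Gain = 20 log₁₀(0.28287) ≈ -10.97 dB
∠L = 45.00° − 179.87° = -134.87°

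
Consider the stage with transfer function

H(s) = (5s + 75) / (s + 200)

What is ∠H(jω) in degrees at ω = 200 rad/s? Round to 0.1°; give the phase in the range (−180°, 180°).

40.7°

Substitute s = j200:
Numerator: 5(j200) + 75 = 75 + j1000
Denominator: (j200) + 200 = 200 + j200
|N| = √(75² + 1000²) ≈ 1002.8, ∠N ≈ 85.71°
|D| = √(200² + 200²) ≈ 282.84, ∠D ≈ 45.00°
∠H = 85.71° − 45.00° = 40.71°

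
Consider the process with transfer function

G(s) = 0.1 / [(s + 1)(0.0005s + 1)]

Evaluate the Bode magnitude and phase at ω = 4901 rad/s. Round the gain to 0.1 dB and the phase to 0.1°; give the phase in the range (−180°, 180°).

At ω = 4901 rad/s:
pole (1 + j4901·1) = 1 + j4901 → |·| ≈ 4901, ∠ ≈ 89.99°
pole (1 + j4901·0.0005) = 1 + j2.4505 → |·| ≈ 2.6467, ∠ ≈ 67.80°
|G| = 0.1 · 1 / (4901 · 2.6467) ≈ 7.7092e-06
Gain = 20 log₁₀(7.7092e-06) ≈ -102.26 dB
∠G = (0°) − (89.99° + 67.80°) = -157.79°

-102.3 dB, -157.8°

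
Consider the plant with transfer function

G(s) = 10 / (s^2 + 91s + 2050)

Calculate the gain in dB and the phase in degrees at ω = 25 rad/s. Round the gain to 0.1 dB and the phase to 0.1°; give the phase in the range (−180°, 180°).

Substitute s = j25:
Numerator: 10 = 10 + j0
Denominator: (j25)^2 + 91(j25) + 2050 = 1425 + j2275
|N| = √(10² + 0²) ≈ 10, ∠N ≈ 0.00°
|D| = √(1425² + 2275²) ≈ 2684.4, ∠D ≈ 57.94°
|G| = 10 / 2684.4 ≈ 0.0037252
Gain = 20 log₁₀(0.0037252) ≈ -48.58 dB
∠G = 0.00° − 57.94° = -57.94°

-48.6 dB, -57.9°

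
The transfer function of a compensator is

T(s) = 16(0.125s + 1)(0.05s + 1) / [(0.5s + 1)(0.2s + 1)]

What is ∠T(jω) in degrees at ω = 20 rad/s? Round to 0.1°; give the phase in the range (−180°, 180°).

-47.1°

At ω = 20 rad/s:
zero (1 + j20·0.125) = 1 + j2.5 → |·| ≈ 2.6926, ∠ ≈ 68.20°
zero (1 + j20·0.05) = 1 + j1 → |·| ≈ 1.4142, ∠ ≈ 45.00°
pole (1 + j20·0.5) = 1 + j10 → |·| ≈ 10.05, ∠ ≈ 84.29°
pole (1 + j20·0.2) = 1 + j4 → |·| ≈ 4.1231, ∠ ≈ 75.96°
∠T = (68.20° + 45.00°) − (84.29° + 75.96°) = -47.05°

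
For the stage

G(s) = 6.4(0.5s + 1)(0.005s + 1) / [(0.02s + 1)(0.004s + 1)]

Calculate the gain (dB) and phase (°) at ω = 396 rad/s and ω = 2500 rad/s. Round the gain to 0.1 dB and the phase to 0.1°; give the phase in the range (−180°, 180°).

At ω = 396 rad/s:
zero (1 + j396·0.5) = 1 + j198 → |·| ≈ 198, ∠ ≈ 89.71°
zero (1 + j396·0.005) = 1 + j1.98 → |·| ≈ 2.2182, ∠ ≈ 63.20°
pole (1 + j396·0.02) = 1 + j7.92 → |·| ≈ 7.9829, ∠ ≈ 82.80°
pole (1 + j396·0.004) = 1 + j1.584 → |·| ≈ 1.8732, ∠ ≈ 57.74°
|G| = 6.4 · 198 · 2.2182 / (7.9829 · 1.8732) ≈ 187.98
Gain = 20 log₁₀(187.98) ≈ 45.48 dB
∠G = (89.71° + 63.20°) − (82.80° + 57.74°) = 12.37°

At ω = 2500 rad/s:
zero (1 + j2500·0.5) = 1 + j1250 → |·| ≈ 1250, ∠ ≈ 89.95°
zero (1 + j2500·0.005) = 1 + j12.5 → |·| ≈ 12.54, ∠ ≈ 85.43°
pole (1 + j2500·0.02) = 1 + j50 → |·| ≈ 50.01, ∠ ≈ 88.85°
pole (1 + j2500·0.004) = 1 + j10 → |·| ≈ 10.05, ∠ ≈ 84.29°
|G| = 6.4 · 1250 · 12.54 / (50.01 · 10.05) ≈ 199.6
Gain = 20 log₁₀(199.6) ≈ 46.00 dB
∠G = (89.95° + 85.43°) − (88.85° + 84.29°) = 2.24°

ω = 396: 45.5 dB, 12.4°; ω = 2500: 46.0 dB, 2.2°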